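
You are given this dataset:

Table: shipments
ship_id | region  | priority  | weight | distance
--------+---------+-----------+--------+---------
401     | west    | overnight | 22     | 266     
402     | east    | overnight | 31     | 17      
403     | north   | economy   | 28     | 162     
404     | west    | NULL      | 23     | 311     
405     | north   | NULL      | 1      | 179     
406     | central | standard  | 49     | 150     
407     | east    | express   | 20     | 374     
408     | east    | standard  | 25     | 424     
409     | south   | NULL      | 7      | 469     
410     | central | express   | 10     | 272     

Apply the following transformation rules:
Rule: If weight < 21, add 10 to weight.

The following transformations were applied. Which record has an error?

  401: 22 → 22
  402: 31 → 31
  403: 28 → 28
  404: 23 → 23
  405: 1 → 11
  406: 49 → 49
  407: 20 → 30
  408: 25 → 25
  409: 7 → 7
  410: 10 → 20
Record 409 has an error. The correct transformed value should be 17, not 7.

Step 1: Check each record against the rule
Step 2: Record 409 has weight = 7
Step 3: Since 7 < 21, the bonus should have been applied
Step 4: Correct value = 17, but claimed value = 7
Conclusion: Record 409 has the error.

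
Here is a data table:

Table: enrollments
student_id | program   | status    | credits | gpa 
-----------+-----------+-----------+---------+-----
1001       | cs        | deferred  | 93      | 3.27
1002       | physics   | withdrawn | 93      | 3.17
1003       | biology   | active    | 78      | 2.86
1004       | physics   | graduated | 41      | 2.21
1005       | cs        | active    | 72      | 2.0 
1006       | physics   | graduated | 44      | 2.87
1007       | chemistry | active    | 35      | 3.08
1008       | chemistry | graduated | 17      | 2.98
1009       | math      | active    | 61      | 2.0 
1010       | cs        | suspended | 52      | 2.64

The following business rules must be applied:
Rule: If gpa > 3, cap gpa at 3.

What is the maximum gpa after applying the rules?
3

Step 1: Original maximum gpa = 3.27
Step 2: Apply cap at 3
Step 3: 3 records had gpa > 3 and were capped
Step 4: Maximum after transformation = 3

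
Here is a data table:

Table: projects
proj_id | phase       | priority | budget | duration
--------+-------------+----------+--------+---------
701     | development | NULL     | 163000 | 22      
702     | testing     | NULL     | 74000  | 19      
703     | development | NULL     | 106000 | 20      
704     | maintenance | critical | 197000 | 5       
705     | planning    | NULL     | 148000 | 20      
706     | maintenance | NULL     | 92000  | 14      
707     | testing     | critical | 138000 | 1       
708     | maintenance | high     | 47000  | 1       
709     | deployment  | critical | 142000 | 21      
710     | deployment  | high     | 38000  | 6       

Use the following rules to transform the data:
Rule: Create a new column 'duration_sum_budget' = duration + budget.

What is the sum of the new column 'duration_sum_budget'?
1145129

Step 1: For each record, compute duration + budget
Example calculations:
  22 + 163000 = 163022
  19 + 74000 = 74019
  20 + 106000 = 106020
  ...
Step 2: Sum all derived values
Step 3: Total = 1145129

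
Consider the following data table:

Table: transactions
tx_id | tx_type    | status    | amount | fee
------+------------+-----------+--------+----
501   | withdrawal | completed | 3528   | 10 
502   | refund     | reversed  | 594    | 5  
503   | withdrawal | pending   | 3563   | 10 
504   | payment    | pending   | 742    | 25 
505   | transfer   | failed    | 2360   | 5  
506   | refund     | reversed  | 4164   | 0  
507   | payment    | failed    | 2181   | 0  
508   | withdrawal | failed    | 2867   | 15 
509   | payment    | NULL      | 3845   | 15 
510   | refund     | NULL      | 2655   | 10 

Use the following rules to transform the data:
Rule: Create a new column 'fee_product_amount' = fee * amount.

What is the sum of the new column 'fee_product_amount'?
231460

Step 1: For each record, compute fee * amount
Example calculations:
  10 * 3528 = 35280
  5 * 594 = 2970
  10 * 3563 = 35630
  ...
Step 2: Sum all derived values
Step 3: Total = 231460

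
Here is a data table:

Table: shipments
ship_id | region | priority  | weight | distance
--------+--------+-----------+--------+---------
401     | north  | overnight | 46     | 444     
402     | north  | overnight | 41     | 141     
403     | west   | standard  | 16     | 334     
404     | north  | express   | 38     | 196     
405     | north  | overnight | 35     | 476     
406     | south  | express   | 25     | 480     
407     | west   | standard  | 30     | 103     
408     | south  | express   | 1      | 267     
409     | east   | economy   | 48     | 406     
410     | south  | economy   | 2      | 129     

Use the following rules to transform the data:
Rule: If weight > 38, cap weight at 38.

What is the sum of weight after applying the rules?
261

Step 1: 3 records have weight > 38
Step 2: These records originally summed to 135
Step 3: After capping: 3 × 38 = 114
Step 4: Unaffected records sum: 147
Step 5: Final sum = 114 + 147 = 261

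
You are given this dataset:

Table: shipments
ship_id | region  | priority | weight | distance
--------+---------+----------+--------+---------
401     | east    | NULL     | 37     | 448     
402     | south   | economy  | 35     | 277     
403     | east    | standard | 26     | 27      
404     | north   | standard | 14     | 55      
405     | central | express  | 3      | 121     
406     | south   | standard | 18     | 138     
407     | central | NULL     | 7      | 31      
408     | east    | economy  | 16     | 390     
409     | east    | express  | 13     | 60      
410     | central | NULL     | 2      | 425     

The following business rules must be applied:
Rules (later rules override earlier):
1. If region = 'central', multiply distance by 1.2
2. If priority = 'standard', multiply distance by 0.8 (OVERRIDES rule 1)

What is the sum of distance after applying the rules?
2043.4

Step 1: Rule 2 takes priority for records with priority = 'standard'
  - 3 records: 220 × 0.8 = 176.0
Step 2: Rule 1 applies to remaining records with region = 'central'
  - 3 records: 577 × 1.2 = 692.4
Step 3: Other records unchanged: 1175
Step 4: Final sum = 176.0 + 692.4 + 1175 = 2043.4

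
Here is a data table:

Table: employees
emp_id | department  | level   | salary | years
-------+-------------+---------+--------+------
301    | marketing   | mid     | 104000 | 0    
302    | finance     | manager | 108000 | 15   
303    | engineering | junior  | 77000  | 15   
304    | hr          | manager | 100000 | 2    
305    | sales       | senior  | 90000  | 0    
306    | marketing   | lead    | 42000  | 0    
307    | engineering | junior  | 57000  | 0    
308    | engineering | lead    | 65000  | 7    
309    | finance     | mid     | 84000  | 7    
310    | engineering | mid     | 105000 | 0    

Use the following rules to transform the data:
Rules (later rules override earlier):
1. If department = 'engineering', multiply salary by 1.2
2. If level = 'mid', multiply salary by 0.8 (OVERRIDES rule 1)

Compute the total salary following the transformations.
813200.0

Step 1: Rule 2 takes priority for records with level = 'mid'
  - 3 records: 293000 × 0.8 = 234400.0
Step 2: Rule 1 applies to remaining records with department = 'engineering'
  - 3 records: 199000 × 1.2 = 238800.0
Step 3: Other records unchanged: 340000
Step 4: Final sum = 234400.0 + 238800.0 + 340000 = 813200.0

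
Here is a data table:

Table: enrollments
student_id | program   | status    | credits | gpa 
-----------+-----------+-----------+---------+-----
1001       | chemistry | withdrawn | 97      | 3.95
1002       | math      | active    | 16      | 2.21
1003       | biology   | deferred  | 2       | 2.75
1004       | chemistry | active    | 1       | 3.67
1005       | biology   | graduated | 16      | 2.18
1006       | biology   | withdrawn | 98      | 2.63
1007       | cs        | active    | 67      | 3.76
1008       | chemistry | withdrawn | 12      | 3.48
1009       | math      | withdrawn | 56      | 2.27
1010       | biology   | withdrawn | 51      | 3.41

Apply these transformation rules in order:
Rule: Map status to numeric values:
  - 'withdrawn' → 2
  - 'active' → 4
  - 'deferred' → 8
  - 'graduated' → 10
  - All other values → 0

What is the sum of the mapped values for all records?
40

Step 1: Apply mapping to each record
Step 2: Count by status:
  'withdrawn': 5 records × 2 = 10
  'active': 3 records × 4 = 12
  'deferred': 1 records × 8 = 8
  'graduated': 1 records × 10 = 10
Step 3: Sum all mapped values = 40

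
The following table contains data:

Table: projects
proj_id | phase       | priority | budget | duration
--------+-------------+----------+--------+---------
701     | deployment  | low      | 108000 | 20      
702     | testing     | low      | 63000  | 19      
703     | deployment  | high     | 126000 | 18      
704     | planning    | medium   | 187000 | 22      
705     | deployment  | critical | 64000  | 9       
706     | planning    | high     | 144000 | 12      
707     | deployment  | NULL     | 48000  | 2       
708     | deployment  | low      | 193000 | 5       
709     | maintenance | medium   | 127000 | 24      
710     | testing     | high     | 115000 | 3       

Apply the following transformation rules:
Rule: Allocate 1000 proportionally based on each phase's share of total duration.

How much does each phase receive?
deployment: 402.99, maintenance: 179.1, planning: 253.73, testing: 164.18

Step 1: Calculate total duration = 134
Step 2: Calculate each phase's proportion:
  deployment: 54/134 = 40.30% → 402.99
  maintenance: 24/134 = 17.91% → 179.1
  planning: 34/134 = 25.37% → 253.73
  testing: 22/134 = 16.42% → 164.18
Step 3: Verify: sum of allocations ≈ 1000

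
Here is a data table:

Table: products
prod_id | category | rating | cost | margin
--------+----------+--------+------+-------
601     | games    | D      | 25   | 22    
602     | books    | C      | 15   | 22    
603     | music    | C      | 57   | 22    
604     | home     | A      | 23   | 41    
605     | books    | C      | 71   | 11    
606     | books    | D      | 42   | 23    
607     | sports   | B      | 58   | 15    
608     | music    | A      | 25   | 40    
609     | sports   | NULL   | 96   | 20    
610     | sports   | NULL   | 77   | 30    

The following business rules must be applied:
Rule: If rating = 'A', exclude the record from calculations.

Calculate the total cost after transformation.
441

Step 1: Identify records where rating = 'A'
Step 2: The excluded records sum to 48
Step 3: Original total cost = 489
Step 4: Remaining total = 489 - 48 = 441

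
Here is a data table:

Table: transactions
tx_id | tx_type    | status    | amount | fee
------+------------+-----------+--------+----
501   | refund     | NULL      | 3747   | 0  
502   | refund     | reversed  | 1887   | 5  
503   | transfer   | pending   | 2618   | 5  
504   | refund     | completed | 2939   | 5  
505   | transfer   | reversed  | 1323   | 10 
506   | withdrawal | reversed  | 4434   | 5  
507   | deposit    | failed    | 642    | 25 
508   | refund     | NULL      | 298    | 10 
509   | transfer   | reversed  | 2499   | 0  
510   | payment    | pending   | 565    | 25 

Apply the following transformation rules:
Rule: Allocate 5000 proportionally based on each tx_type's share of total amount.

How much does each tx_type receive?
deposit: 153.21, payment: 134.83, refund: 2116.98, transfer: 1536.85, withdrawal: 1058.13

Step 1: Calculate total amount = 20952
Step 2: Calculate each tx_type's proportion:
  deposit: 642/20952 = 3.06% → 153.21
  payment: 565/20952 = 2.70% → 134.83
  refund: 8871/20952 = 42.34% → 2116.98
  transfer: 6440/20952 = 30.74% → 1536.85
  withdrawal: 4434/20952 = 21.16% → 1058.13
Step 3: Verify: sum of allocations ≈ 5000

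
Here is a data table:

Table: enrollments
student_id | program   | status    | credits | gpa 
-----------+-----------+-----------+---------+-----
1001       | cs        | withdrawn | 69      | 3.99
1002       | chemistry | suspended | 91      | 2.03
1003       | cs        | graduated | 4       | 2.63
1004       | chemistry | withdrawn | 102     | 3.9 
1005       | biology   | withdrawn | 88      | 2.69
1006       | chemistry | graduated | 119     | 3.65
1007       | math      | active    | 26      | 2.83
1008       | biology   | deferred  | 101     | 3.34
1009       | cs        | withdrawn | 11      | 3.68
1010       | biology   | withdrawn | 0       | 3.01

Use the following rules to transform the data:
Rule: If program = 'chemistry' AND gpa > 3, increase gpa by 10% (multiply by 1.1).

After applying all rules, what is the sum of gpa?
32.51

Step 1: Find records where program = 'chemistry' AND gpa > 3
Step 2: 2 records match, summing to 7.55
Step 3: After multiplier: 7.55 × 1.1 = 8.3
Step 4: Unaffected records sum: 24.2
Step 5: Final sum = 8.3 + 24.2 = 32.51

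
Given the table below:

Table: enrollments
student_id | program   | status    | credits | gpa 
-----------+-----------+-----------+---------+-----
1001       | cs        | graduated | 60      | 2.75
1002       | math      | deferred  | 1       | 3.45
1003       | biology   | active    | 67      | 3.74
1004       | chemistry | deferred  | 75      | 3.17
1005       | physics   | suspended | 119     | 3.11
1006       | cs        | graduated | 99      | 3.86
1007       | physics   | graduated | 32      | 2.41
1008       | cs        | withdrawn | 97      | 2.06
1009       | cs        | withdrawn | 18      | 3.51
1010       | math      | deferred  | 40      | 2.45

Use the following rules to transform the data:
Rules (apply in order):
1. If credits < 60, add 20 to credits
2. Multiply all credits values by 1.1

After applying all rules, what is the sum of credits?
756.8

Step 1: Apply Rule 1 - Add 20 to records with credits < 60
  - 4 records affected: 91 + (4 × 20) = 171
  - Unaffected records: 517
  - Sum after Rule 1: 688
Step 2: Apply Rule 2 - Multiply all by 1.1
  - 688 × 1.1 = 756.8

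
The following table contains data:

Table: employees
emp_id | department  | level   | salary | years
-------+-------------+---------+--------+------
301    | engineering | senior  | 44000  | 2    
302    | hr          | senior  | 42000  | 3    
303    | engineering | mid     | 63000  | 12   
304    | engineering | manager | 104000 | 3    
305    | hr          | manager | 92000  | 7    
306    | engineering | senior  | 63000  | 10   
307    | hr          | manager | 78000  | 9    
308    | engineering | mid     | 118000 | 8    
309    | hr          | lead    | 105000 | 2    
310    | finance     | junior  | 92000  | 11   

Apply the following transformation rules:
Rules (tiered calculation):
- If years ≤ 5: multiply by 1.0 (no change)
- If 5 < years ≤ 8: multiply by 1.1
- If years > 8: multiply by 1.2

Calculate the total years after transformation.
76.9

Step 1: Tier 1 (years ≤ 5): 4 records, sum = 10 × 1.0 = 10.0
Step 2: Tier 2 (5 < years ≤ 8): 2 records, sum = 15 × 1.1 = 16.5
Step 3: Tier 3 (years > 8): 4 records, sum = 42 × 1.2 = 50.4
Step 4: Final sum = 10.0 + 16.5 + 50.4 = 76.9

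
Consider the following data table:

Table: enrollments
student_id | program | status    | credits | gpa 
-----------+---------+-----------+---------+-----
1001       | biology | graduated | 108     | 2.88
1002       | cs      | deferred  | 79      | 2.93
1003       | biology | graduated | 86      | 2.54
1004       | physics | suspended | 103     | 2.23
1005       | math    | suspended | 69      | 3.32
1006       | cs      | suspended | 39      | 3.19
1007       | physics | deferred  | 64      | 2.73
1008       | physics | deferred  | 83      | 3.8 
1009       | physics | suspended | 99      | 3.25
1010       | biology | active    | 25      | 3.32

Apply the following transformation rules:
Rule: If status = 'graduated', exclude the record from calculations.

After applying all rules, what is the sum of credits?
561

Step 1: Identify records where status = 'graduated'
Step 2: The excluded records sum to 194
Step 3: Original total credits = 755
Step 4: Remaining total = 755 - 194 = 561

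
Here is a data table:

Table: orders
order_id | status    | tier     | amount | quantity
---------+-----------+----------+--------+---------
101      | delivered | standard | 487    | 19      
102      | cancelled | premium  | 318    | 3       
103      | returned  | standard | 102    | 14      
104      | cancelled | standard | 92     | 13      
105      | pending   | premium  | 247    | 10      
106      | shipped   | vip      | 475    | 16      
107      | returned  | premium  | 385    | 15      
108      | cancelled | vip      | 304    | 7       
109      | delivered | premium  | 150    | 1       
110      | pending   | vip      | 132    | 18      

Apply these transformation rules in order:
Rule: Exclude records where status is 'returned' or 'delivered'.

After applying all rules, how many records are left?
6

Step 1: Count records to exclude
  - 2 (returned) + 2 (delivered) = 4 records
Step 2: Total records: 10
Step 3: Remaining = 10 - 4 = 6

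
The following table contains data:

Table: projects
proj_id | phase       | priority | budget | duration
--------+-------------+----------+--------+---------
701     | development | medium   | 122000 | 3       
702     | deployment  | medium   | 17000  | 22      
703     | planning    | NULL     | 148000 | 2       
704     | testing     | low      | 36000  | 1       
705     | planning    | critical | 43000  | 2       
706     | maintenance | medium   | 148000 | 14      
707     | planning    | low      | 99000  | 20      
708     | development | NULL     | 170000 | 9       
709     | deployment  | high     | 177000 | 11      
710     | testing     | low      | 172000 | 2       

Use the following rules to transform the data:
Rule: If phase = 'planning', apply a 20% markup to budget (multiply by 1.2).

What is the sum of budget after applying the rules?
1190000.0

Step 1: Records with phase = 'planning' have total budget = 290000
Step 2: Apply multiplier: 290000 × 1.2 = 348000.0
Step 3: Other records total: 842000
Step 4: Final sum = 348000.0 + 842000 = 1190000.0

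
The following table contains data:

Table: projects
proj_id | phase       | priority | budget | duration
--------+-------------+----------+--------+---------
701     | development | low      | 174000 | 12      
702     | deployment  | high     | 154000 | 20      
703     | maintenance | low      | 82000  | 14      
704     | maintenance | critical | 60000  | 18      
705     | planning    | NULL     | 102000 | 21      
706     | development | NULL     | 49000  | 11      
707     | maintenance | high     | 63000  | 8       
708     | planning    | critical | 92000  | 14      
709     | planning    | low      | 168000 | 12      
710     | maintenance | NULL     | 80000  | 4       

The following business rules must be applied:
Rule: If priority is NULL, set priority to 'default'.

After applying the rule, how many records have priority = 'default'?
3

Step 1: Count records where priority IS NULL
Step 2: Found 3 records with NULL priority
Step 3: These records will have priority set to 'default'
Step 4: Records already having priority = 'default': 0
Step 5: Answer: 3 + 0 = 3 records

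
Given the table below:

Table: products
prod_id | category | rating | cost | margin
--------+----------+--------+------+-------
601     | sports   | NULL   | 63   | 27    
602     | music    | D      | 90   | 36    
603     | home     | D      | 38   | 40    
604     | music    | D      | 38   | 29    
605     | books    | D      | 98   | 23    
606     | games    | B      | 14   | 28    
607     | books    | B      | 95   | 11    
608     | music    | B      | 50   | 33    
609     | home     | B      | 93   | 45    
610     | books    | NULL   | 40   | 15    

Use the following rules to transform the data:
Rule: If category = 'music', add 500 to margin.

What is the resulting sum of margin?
1787

Step 1: Count records where category = 'music': 3
Step 2: Total bonus added: 3 × 500 = 1500
Step 3: Original sum of margin: 287
Step 4: Final sum = 287 + 1500 = 1787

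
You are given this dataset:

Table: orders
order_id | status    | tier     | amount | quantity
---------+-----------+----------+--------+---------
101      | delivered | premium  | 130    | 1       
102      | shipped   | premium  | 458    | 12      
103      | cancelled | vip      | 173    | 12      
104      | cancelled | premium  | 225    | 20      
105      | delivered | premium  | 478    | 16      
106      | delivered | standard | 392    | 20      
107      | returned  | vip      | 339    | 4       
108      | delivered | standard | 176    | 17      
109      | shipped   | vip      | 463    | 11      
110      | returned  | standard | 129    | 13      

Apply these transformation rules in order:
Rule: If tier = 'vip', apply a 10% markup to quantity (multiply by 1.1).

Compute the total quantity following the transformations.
128.7

Step 1: Records with tier = 'vip' have total quantity = 27
Step 2: Apply multiplier: 27 × 1.1 = 29.7
Step 3: Other records total: 99
Step 4: Final sum = 29.7 + 99 = 128.7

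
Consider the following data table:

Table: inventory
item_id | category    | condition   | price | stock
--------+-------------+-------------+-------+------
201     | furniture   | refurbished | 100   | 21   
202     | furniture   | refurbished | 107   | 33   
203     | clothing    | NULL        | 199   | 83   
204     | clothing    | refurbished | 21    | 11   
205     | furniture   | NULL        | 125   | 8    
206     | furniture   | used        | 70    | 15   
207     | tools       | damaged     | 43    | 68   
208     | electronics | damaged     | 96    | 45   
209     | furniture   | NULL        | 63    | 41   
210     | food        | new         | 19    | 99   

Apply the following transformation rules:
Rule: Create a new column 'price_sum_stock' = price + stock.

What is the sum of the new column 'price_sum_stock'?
1267

Step 1: For each record, compute price + stock
Example calculations:
  100 + 21 = 121
  107 + 33 = 140
  199 + 83 = 282
  ...
Step 2: Sum all derived values
Step 3: Total = 1267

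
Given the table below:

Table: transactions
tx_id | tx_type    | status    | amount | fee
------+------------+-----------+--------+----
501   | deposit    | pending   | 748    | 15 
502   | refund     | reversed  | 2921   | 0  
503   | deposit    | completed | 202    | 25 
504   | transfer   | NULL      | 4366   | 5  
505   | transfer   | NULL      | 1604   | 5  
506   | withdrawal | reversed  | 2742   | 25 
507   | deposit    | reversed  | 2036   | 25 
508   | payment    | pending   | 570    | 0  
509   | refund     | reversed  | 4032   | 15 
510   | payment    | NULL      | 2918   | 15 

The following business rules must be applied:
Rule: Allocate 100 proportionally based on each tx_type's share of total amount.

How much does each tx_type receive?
deposit: 13.49, payment: 15.76, refund: 31.41, transfer: 26.97, withdrawal: 12.39

Step 1: Calculate total amount = 22139
Step 2: Calculate each tx_type's proportion:
  deposit: 2986/22139 = 13.49% → 13.49
  payment: 3488/22139 = 15.76% → 15.76
  refund: 6953/22139 = 31.41% → 31.41
  transfer: 5970/22139 = 26.97% → 26.97
  withdrawal: 2742/22139 = 12.39% → 12.39
Step 3: Verify: sum of allocations ≈ 100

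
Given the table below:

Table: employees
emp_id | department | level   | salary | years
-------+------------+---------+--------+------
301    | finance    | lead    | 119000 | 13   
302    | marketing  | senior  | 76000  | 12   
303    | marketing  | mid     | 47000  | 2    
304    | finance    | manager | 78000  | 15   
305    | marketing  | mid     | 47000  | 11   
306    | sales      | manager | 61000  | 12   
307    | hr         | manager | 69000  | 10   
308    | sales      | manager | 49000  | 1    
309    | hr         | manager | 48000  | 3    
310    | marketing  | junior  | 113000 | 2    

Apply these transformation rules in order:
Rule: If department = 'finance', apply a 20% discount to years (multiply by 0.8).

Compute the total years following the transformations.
75.4

Step 1: Records with department = 'finance' have total years = 28
Step 2: Apply multiplier: 28 × 0.8 = 22.4
Step 3: Other records total: 53
Step 4: Final sum = 22.4 + 53 = 75.4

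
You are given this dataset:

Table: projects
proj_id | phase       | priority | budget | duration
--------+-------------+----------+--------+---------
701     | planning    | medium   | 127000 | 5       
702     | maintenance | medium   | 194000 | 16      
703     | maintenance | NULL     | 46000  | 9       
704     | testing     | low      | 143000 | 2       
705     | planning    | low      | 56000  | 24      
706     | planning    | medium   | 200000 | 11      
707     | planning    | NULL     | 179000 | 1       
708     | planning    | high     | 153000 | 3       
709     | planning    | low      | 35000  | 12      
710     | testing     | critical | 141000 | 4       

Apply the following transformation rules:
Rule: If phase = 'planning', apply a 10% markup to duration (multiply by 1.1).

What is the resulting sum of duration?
92.6

Step 1: Records with phase = 'planning' have total duration = 56
Step 2: Apply multiplier: 56 × 1.1 = 61.6
Step 3: Other records total: 31
Step 4: Final sum = 61.6 + 31 = 92.6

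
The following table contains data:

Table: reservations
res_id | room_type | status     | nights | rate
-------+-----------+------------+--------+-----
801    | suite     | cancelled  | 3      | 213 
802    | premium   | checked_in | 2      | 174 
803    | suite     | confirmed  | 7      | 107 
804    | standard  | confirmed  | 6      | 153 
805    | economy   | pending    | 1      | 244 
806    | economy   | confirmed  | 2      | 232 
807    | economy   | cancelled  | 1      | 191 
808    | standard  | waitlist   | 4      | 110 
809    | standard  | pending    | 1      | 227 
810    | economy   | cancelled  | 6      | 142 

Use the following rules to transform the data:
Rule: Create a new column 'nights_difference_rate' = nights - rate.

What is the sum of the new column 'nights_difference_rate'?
-1760

Step 1: For each record, compute nights - rate
Example calculations:
  3 - 213 = -210
  2 - 174 = -172
  7 - 107 = -100
  ...
Step 2: Sum all derived values
Step 3: Total = -1760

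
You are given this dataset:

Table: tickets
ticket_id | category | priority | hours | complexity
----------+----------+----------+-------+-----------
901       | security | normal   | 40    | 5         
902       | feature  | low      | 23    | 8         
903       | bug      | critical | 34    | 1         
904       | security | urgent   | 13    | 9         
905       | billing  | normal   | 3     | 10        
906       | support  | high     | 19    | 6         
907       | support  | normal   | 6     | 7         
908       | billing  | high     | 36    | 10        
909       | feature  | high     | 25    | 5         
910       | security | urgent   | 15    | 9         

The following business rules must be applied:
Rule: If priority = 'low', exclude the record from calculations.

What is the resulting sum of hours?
191

Step 1: Identify records where priority = 'low'
Step 2: The excluded records sum to 23
Step 3: Original total hours = 214
Step 4: Remaining total = 214 - 23 = 191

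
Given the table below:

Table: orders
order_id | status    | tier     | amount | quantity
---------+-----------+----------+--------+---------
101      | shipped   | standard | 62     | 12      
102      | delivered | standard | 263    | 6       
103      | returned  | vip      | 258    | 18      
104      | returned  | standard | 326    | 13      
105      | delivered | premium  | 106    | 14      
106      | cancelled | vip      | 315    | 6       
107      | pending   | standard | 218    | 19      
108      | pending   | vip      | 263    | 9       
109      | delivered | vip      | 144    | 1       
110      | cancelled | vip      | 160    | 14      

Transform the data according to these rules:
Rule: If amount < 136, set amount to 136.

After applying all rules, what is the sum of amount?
2219

Step 1: 2 records have amount < 136
Step 2: These records originally summed to 168
Step 3: After setting to minimum: 2 × 136 = 272
Step 4: Unaffected records sum: 1947
Step 5: Final sum = 272 + 1947 = 2219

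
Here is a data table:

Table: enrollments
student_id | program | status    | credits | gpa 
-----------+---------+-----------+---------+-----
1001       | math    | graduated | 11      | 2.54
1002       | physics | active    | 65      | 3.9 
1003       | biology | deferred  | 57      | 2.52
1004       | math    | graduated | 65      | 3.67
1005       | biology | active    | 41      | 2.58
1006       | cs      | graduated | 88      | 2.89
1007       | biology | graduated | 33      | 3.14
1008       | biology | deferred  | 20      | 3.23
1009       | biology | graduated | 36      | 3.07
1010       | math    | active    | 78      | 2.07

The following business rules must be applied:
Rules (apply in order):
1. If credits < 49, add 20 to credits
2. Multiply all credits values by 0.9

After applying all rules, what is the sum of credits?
534.6

Step 1: Apply Rule 1 - Add 20 to records with credits < 49
  - 5 records affected: 141 + (5 × 20) = 241
  - Unaffected records: 353
  - Sum after Rule 1: 594
Step 2: Apply Rule 2 - Multiply all by 0.9
  - 594 × 0.9 = 534.6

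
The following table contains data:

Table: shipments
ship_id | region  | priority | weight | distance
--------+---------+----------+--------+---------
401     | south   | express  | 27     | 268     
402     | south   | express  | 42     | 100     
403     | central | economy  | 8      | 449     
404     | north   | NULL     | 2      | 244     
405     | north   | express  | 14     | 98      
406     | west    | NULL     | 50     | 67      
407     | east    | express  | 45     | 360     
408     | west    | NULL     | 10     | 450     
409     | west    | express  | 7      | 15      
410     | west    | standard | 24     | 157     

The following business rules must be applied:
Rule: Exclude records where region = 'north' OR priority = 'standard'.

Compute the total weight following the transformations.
189

Step 1: Find records where region = 'north' OR priority = 'standard'
Step 2: 3 records match, summing to 40
Step 3: Original sum: 229
Step 4: Remaining sum = 229 - 40 = 189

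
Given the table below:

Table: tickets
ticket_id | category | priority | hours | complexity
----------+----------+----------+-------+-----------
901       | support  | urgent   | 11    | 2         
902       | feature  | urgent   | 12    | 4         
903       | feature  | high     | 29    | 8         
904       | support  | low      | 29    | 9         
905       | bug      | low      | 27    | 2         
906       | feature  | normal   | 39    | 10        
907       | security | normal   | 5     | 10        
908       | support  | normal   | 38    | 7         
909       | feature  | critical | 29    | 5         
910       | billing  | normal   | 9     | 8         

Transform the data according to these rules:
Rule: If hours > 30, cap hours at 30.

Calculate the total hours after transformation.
211

Step 1: 2 records have hours > 30
Step 2: These records originally summed to 77
Step 3: After capping: 2 × 30 = 60
Step 4: Unaffected records sum: 151
Step 5: Final sum = 60 + 151 = 211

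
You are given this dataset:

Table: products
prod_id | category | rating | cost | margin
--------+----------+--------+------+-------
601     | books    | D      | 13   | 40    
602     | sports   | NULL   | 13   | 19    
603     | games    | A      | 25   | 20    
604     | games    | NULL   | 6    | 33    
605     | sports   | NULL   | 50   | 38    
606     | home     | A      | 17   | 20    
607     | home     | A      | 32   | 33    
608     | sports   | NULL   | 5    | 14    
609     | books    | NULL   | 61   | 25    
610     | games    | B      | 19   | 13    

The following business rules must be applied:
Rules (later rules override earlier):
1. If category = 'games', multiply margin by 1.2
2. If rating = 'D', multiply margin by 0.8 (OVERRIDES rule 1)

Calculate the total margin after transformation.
260.2

Step 1: Rule 2 takes priority for records with rating = 'D'
  - 1 records: 40 × 0.8 = 32.0
Step 2: Rule 1 applies to remaining records with category = 'games'
  - 3 records: 66 × 1.2 = 79.2
Step 3: Other records unchanged: 149
Step 4: Final sum = 32.0 + 79.2 + 149 = 260.2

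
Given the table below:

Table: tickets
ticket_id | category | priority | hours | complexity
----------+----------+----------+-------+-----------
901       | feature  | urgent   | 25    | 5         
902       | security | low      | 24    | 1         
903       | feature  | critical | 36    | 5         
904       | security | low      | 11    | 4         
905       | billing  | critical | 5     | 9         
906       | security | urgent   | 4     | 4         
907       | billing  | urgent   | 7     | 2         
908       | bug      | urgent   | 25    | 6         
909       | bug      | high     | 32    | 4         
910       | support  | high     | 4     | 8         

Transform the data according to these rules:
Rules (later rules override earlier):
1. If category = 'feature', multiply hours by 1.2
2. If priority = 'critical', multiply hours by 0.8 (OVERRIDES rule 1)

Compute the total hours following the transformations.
169.8

Step 1: Rule 2 takes priority for records with priority = 'critical'
  - 2 records: 41 × 0.8 = 32.8
Step 2: Rule 1 applies to remaining records with category = 'feature'
  - 1 records: 25 × 1.2 = 30.0
Step 3: Other records unchanged: 107
Step 4: Final sum = 32.8 + 30.0 + 107 = 169.8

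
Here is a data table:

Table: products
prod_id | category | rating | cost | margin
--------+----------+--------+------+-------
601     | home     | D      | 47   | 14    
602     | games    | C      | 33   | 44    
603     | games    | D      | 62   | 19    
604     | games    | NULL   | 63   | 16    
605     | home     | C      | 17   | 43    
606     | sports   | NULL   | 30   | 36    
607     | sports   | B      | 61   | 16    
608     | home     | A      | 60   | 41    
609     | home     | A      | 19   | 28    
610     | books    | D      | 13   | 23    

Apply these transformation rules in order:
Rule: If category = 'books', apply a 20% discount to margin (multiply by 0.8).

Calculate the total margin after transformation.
275.4

Step 1: Records with category = 'books' have total margin = 23
Step 2: Apply multiplier: 23 × 0.8 = 18.4
Step 3: Other records total: 257
Step 4: Final sum = 18.4 + 257 = 275.4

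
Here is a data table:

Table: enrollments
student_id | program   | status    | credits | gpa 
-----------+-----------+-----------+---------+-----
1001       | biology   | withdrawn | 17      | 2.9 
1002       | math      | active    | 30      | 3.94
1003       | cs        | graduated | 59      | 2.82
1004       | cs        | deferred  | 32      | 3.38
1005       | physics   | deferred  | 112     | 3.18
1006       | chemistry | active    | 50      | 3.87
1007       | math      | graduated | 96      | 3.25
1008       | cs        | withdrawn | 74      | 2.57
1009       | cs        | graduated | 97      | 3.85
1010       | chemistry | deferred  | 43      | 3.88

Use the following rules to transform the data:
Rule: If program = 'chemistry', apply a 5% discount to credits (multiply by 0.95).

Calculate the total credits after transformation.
605.35

Step 1: Records with program = 'chemistry' have total credits = 93
Step 2: Apply multiplier: 93 × 0.95 = 88.35
Step 3: Other records total: 517
Step 4: Final sum = 88.35 + 517 = 605.35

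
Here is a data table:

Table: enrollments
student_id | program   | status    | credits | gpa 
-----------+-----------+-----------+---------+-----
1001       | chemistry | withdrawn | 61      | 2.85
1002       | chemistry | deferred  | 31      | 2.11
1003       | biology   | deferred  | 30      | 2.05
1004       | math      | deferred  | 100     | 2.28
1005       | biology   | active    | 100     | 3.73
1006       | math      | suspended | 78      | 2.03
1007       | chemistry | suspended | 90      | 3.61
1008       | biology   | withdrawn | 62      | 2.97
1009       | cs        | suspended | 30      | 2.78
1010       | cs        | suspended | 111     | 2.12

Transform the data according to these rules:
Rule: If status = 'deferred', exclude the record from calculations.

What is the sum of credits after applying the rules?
532

Step 1: Identify records where status = 'deferred'
Step 2: The excluded records sum to 161
Step 3: Original total credits = 693
Step 4: Remaining total = 693 - 161 = 532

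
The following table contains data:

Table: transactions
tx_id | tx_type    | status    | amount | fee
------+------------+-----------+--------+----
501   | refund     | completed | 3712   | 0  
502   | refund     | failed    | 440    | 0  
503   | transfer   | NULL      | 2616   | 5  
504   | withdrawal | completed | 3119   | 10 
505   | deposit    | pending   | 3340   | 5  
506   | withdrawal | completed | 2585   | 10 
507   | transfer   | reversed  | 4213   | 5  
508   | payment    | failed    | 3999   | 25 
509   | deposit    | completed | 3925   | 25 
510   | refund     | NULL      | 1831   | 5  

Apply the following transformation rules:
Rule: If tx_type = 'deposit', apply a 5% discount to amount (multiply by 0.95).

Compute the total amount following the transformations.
29416.75

Step 1: Records with tx_type = 'deposit' have total amount = 7265
Step 2: Apply multiplier: 7265 × 0.95 = 6901.75
Step 3: Other records total: 22515
Step 4: Final sum = 6901.75 + 22515 = 29416.75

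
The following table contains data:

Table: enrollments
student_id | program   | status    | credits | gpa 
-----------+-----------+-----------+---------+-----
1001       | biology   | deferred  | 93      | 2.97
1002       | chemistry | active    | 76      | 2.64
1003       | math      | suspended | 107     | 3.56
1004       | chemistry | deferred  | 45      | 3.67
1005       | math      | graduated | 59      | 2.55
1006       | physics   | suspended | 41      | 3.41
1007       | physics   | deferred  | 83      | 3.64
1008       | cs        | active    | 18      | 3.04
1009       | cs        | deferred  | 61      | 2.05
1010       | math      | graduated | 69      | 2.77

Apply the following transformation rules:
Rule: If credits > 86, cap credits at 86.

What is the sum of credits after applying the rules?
624

Step 1: 2 records have credits > 86
Step 2: These records originally summed to 200
Step 3: After capping: 2 × 86 = 172
Step 4: Unaffected records sum: 452
Step 5: Final sum = 172 + 452 = 624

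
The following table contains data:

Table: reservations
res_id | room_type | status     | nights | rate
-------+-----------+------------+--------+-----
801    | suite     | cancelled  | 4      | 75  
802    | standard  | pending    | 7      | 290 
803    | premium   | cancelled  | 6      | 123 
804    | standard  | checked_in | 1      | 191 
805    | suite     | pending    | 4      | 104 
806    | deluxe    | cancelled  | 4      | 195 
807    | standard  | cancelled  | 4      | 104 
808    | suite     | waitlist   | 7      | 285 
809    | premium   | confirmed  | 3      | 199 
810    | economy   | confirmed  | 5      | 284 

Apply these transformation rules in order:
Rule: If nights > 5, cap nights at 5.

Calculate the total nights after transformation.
40

Step 1: 3 records have nights > 5
Step 2: These records originally summed to 20
Step 3: After capping: 3 × 5 = 15
Step 4: Unaffected records sum: 25
Step 5: Final sum = 15 + 25 = 40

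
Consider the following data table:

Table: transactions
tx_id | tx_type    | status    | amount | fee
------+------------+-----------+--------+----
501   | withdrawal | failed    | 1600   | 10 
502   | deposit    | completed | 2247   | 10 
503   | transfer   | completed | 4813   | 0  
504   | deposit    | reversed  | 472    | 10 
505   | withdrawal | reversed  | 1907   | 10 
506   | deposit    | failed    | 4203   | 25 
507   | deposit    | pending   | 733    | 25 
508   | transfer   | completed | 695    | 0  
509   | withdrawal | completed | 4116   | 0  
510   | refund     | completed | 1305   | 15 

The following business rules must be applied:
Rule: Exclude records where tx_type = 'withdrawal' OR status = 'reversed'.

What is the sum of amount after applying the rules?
13996

Step 1: Find records where tx_type = 'withdrawal' OR status = 'reversed'
Step 2: 4 records match, summing to 8095
Step 3: Original sum: 22091
Step 4: Remaining sum = 22091 - 8095 = 13996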